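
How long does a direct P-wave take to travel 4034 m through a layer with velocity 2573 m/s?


t = x / V
= 4034 / 2573
= 1.5678 s

1.5678


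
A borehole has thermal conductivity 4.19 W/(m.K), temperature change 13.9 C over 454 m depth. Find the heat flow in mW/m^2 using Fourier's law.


q = k * dT / dz * 1000
= 4.19 * 13.9 / 454 * 1000
= 0.128284 * 1000
= 128.2841 mW/m^2

128.2841


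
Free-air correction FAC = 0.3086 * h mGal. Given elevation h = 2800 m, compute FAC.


FAC = 0.3086 * h
= 0.3086 * 2800
= 864.08 mGal

864.08


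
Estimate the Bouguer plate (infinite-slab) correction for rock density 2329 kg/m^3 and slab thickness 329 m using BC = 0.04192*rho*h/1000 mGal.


BC = 0.04192 * rho * h / 1000
= 0.04192 * 2329 * 329 / 1000
= 32.1208 mGal

32.1208


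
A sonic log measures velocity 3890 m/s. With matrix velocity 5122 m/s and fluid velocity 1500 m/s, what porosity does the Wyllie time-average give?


1/V - 1/Vm = 1/3890 - 1/5122 = 6.183e-05
1/Vf - 1/Vm = 1/1500 - 1/5122 = 0.00047143
phi = 6.183e-05 / 0.00047143 = 0.1312

0.1312


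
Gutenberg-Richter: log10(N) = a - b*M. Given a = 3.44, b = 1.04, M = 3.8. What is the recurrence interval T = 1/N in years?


log10(N) = 3.44 - 1.04*3.8 = -0.512
N = 10^-0.512 = 0.30761
T = 1/N = 1/0.30761 = 3.2509 years

3.2509


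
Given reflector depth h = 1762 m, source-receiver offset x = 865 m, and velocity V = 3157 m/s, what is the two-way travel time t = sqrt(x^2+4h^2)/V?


x^2 + 4h^2 = 865^2 + 4*1762^2 = 748225 + 12418576 = 13166801
sqrt(13166801) = 3628.6087
t = 3628.6087 / 3157 = 1.1494 s

1.1494


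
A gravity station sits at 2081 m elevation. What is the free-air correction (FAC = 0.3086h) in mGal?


FAC = 0.3086 * h
= 0.3086 * 2081
= 642.1966 mGal

642.1966


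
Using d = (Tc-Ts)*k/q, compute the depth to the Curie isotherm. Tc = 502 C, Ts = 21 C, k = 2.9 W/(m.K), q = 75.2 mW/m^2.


T_Curie - T_surf = 502 - 21 = 481 C
Convert q to W/m^2: 75.2 mW/m^2 = 0.0752 W/m^2
d = 481 * 2.9 / 0.0752 = 18549.2 m

18549.2


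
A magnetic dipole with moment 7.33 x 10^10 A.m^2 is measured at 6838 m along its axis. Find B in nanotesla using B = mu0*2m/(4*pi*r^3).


m = 7.33 x 10^10 = 73300000000 A.m^2
2m = 146600000000 A.m^2
r^3 = 6838^3 = 319732872472
B = (4pi*10^-7) * 146600000000 / (4*pi * 319732872472) * 1e9
= 184222.993207 / 4017881773076.79 * 1e9
= 45.8508 nT

45.8508


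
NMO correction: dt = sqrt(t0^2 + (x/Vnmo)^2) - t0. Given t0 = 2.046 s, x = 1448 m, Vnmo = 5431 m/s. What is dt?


x/Vnmo = 1448/5431 = 0.266618
(x/Vnmo)^2 = 0.071085
t0^2 = 4.186116
sqrt(4.186116 + 0.071085) = 2.063299
dt = 2.063299 - 2.046 = 0.017299

0.017299


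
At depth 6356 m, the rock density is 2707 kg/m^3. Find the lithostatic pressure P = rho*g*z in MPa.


P = rho * g * z / 1e6
= 2707 * 9.81 * 6356 / 1e6
= 168787838.52 / 1e6
= 168.7878 MPa

168.7878


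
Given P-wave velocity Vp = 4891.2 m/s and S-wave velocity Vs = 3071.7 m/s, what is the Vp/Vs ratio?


Vp/Vs = 4891.2 / 3071.7
= 1.5923

1.5923


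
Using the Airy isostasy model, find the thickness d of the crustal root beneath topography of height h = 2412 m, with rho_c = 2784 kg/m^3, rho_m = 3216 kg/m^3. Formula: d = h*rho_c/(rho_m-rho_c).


rho_m - rho_c = 3216 - 2784 = 432
d = 2412 * 2784 / 432
= 6715008 / 432
= 15544.0 m

15544.0


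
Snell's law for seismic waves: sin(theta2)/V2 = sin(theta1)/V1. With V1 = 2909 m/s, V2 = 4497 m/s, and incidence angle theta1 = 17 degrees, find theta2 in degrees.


sin(theta1) = sin(17 deg) = 0.292372
sin(theta2) = V2/V1 * sin(theta1) = 4497/2909 * 0.292372 = 0.451975
theta2 = arcsin(0.451975) = 26.8705 degrees

26.8705


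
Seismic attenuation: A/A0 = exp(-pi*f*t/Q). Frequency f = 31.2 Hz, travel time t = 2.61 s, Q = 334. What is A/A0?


pi*f*t/Q = pi*31.2*2.61/334 = 0.765947
A/A0 = exp(-0.765947) = 0.464894

0.464894


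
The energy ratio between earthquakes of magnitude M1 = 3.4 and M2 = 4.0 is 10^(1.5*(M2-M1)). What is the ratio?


M2 - M1 = 4.0 - 3.4 = 0.6
1.5 * 0.6 = 0.9
ratio = 10^0.9 = 7.94

7.94


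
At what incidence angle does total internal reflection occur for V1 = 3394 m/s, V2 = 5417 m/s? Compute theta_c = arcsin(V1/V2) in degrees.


V1/V2 = 3394/5417 = 0.626546
theta_c = arcsin(0.626546) = 38.7958 degrees

38.7958


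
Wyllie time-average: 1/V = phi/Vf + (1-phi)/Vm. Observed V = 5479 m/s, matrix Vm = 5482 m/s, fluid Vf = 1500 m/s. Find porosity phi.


1/V - 1/Vm = 1/5479 - 1/5482 = 1e-07
1/Vf - 1/Vm = 1/1500 - 1/5482 = 0.00048425
phi = 1e-07 / 0.00048425 = 0.0002

2.000000e-04


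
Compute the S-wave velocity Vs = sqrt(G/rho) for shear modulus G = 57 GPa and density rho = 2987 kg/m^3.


Convert G to Pa: G = 57e9 Pa
Compute G/rho = 57e9 / 2987 = 19082691.6639
Vs = sqrt(19082691.6639) = 4368.37 m/s

4368.37


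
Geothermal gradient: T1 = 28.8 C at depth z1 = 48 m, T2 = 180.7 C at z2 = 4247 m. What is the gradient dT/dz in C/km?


dT = 180.7 - 28.8 = 151.9 C
dz = 4247 - 48 = 4199 m
gradient = dT/dz * 1000 = 151.9/4199 * 1000 = 36.1753 C/km

36.1753


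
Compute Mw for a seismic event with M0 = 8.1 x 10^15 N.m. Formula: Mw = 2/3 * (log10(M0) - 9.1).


log10(M0) = log10(8.1 x 10^15) = 15.9085
Mw = 2/3 * (15.9085 - 9.1)
= 2/3 * 6.8085
= 4.54

4.54


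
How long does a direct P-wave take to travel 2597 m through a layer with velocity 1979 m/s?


t = x / V
= 2597 / 1979
= 1.3123 s

1.3123


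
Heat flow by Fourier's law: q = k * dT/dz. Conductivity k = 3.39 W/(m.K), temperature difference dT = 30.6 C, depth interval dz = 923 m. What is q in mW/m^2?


q = k * dT / dz * 1000
= 3.39 * 30.6 / 923 * 1000
= 0.112388 * 1000
= 112.3879 mW/m^2

112.3879


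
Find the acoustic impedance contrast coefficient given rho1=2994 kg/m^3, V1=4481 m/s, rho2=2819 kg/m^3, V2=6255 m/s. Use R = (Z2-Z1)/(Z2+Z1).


Z1 = 2994 * 4481 = 13416114
Z2 = 2819 * 6255 = 17632845
R = (17632845 - 13416114) / (17632845 + 13416114) = 4216731 / 31048959 = 0.1358

0.1358


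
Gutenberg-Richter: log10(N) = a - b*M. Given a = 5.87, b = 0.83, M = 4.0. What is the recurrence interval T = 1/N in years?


log10(N) = 5.87 - 0.83*4.0 = 2.55
N = 10^2.55 = 354.813389
T = 1/N = 1/354.813389 = 0.0028 years

0.0028


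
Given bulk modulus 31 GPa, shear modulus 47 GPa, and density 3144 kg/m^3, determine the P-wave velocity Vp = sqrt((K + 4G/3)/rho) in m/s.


First compute the effective modulus:
K + 4G/3 = 31e9 + 4*47e9/3 = 93666666666.67 Pa
Then divide by density:
93666666666.67 / 3144 = 29792196.7769 Pa/(kg/m^3)
Take the square root:
Vp = sqrt(29792196.7769) = 5458.22 m/s

5458.22


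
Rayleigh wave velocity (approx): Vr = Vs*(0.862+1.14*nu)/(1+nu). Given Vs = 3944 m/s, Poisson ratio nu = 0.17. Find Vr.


Numerator factor = 0.862 + 1.14*0.17 = 1.0558
Denominator = 1 + 0.17 = 1.17
Vr = 3944 * 1.0558 / 1.17 = 3559.04 m/s

3559.04


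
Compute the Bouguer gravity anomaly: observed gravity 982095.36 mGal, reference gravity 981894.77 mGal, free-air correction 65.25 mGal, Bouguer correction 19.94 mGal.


BA = g_obs - g_ref + FAC - BC
= 982095.36 - 981894.77 + 65.25 - 19.94
= 245.9 mGal

245.9


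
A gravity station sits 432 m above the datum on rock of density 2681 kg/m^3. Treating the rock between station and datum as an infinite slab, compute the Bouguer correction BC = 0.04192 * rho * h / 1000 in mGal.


BC = 0.04192 * rho * h / 1000
= 0.04192 * 2681 * 432 / 1000
= 48.5514 mGal

48.5514


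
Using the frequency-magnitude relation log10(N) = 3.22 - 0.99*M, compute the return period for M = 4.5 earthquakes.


log10(N) = 3.22 - 0.99*4.5 = -1.235
N = 10^-1.235 = 0.05821
T = 1/N = 1/0.05821 = 17.1791 years

17.1791


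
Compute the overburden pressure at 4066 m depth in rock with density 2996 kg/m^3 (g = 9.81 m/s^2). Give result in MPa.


P = rho * g * z / 1e6
= 2996 * 9.81 * 4066 / 1e6
= 119502830.16 / 1e6
= 119.5028 MPa

119.5028


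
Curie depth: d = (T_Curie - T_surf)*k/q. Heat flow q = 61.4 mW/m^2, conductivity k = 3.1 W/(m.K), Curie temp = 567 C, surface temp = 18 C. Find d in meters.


T_Curie - T_surf = 567 - 18 = 549 C
Convert q to W/m^2: 61.4 mW/m^2 = 0.0614 W/m^2
d = 549 * 3.1 / 0.0614 = 27718.24 m

27718.24


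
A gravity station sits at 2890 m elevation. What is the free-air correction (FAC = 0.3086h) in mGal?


FAC = 0.3086 * h
= 0.3086 * 2890
= 891.854 mGal

891.854


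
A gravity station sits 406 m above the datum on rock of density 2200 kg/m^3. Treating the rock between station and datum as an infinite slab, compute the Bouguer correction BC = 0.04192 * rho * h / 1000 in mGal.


BC = 0.04192 * rho * h / 1000
= 0.04192 * 2200 * 406 / 1000
= 37.4429 mGal

37.4429


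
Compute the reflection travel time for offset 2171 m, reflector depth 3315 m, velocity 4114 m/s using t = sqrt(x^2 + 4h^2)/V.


x^2 + 4h^2 = 2171^2 + 4*3315^2 = 4713241 + 43956900 = 48670141
sqrt(48670141) = 6976.3989
t = 6976.3989 / 4114 = 1.6958 s

1.6958


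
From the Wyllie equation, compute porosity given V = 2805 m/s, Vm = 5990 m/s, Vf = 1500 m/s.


1/V - 1/Vm = 1/2805 - 1/5990 = 0.00018956
1/Vf - 1/Vm = 1/1500 - 1/5990 = 0.00049972
phi = 0.00018956 / 0.00049972 = 0.3793

0.3793


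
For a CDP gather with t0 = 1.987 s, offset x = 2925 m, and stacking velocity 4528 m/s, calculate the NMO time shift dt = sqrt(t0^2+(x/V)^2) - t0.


x/Vnmo = 2925/4528 = 0.645981
(x/Vnmo)^2 = 0.417291
t0^2 = 3.948169
sqrt(3.948169 + 0.417291) = 2.089368
dt = 2.089368 - 1.987 = 0.102368

0.102368


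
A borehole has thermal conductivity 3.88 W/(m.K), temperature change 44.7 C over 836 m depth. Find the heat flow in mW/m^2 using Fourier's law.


q = k * dT / dz * 1000
= 3.88 * 44.7 / 836 * 1000
= 0.207459 * 1000
= 207.4593 mW/m^2

207.4593


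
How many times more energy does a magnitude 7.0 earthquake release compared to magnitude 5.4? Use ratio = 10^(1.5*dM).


M2 - M1 = 7.0 - 5.4 = 1.6
1.5 * 1.6 = 2.4
ratio = 10^2.4 = 251.19

251.19


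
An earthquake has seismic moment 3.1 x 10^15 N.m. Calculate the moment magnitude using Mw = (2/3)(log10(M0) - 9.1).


log10(M0) = log10(3.1 x 10^15) = 15.4914
Mw = 2/3 * (15.4914 - 9.1)
= 2/3 * 6.3914
= 4.26

4.26


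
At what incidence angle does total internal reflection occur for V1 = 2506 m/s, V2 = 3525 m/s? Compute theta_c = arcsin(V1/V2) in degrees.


V1/V2 = 2506/3525 = 0.710922
theta_c = arcsin(0.710922) = 45.31 degrees

45.31


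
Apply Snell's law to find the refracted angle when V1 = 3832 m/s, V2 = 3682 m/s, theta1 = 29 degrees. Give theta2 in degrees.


sin(theta1) = sin(29 deg) = 0.48481
sin(theta2) = V2/V1 * sin(theta1) = 3682/3832 * 0.48481 = 0.465832
theta2 = arcsin(0.465832) = 27.7641 degrees

27.7641


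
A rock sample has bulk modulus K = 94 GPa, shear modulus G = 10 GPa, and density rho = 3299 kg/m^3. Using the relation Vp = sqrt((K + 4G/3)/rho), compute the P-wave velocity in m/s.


First compute the effective modulus:
K + 4G/3 = 94e9 + 4*10e9/3 = 107333333333.33 Pa
Then divide by density:
107333333333.33 / 3299 = 32535111.65 Pa/(kg/m^3)
Take the square root:
Vp = sqrt(32535111.65) = 5703.96 m/s

5703.96


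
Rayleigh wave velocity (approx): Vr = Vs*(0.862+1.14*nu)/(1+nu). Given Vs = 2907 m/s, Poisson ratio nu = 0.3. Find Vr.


Numerator factor = 0.862 + 1.14*0.3 = 1.204
Denominator = 1 + 0.3 = 1.3
Vr = 2907 * 1.204 / 1.3 = 2692.33 m/s

2692.33


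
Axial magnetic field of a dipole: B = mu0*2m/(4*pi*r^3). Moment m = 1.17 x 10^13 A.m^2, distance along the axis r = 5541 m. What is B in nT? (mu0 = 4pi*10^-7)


m = 1.17 x 10^13 = 11700000000000 A.m^2
2m = 23400000000000 A.m^2
r^3 = 5541^3 = 170123555421
B = (4pi*10^-7) * 23400000000000 / (4*pi * 170123555421) * 1e9
= 29405307.2376 / 2137835647652.76 * 1e9
= 13754.709 nT

13754.709


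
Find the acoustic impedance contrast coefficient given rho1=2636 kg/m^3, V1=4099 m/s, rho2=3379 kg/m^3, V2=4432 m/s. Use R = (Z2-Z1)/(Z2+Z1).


Z1 = 2636 * 4099 = 10804964
Z2 = 3379 * 4432 = 14975728
R = (14975728 - 10804964) / (14975728 + 10804964) = 4170764 / 25780692 = 0.1618

0.1618


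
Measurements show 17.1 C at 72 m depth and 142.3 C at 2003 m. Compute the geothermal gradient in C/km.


dT = 142.3 - 17.1 = 125.2 C
dz = 2003 - 72 = 1931 m
gradient = dT/dz * 1000 = 125.2/1931 * 1000 = 64.8369 C/km

64.8369


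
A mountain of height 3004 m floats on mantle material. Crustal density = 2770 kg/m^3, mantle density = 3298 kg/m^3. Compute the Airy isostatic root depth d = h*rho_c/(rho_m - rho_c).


rho_m - rho_c = 3298 - 2770 = 528
d = 3004 * 2770 / 528
= 8321080 / 528
= 15759.62 m

15759.62


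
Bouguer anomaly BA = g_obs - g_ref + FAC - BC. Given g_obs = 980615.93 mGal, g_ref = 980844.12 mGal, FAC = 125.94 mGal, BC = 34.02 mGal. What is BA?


BA = g_obs - g_ref + FAC - BC
= 980615.93 - 980844.12 + 125.94 - 34.02
= -136.27 mGal

-136.27


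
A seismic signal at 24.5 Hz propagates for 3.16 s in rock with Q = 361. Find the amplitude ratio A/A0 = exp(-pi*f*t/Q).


pi*f*t/Q = pi*24.5*3.16/361 = 0.673745
A/A0 = exp(-0.673745) = 0.509796

0.509796


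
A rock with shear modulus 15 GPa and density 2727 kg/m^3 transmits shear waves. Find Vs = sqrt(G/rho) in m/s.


Convert G to Pa: G = 15e9 Pa
Compute G/rho = 15e9 / 2727 = 5500550.055
Vs = sqrt(5500550.055) = 2345.33 m/s

2345.33


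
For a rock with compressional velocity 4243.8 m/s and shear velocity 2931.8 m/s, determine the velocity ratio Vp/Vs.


Vp/Vs = 4243.8 / 2931.8
= 1.4475

1.4475


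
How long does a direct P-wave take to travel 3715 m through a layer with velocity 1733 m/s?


t = x / V
= 3715 / 1733
= 2.1437 s

2.1437


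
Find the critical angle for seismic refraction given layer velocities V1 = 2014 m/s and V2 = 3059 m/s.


V1/V2 = 2014/3059 = 0.658385
theta_c = arcsin(0.658385) = 41.1768 degrees

41.1768


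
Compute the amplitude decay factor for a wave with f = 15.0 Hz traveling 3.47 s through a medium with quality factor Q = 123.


pi*f*t/Q = pi*15.0*3.47/123 = 1.32943
A/A0 = exp(-1.32943) = 0.264628

0.264628


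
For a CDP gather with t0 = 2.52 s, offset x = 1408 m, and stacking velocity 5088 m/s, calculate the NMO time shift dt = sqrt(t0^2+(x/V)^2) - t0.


x/Vnmo = 1408/5088 = 0.27673
(x/Vnmo)^2 = 0.076579
t0^2 = 6.3504
sqrt(6.3504 + 0.076579) = 2.535149
dt = 2.535149 - 2.52 = 0.015149

0.015149


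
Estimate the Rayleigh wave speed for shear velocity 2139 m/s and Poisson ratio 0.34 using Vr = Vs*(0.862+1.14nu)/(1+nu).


Numerator factor = 0.862 + 1.14*0.34 = 1.2496
Denominator = 1 + 0.34 = 1.34
Vr = 2139 * 1.2496 / 1.34 = 1994.7 m/s

1994.7


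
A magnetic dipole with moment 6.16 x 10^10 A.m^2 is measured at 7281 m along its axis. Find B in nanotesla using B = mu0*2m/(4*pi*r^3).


m = 6.16 x 10^10 = 61600000000 A.m^2
2m = 123200000000 A.m^2
r^3 = 7281^3 = 385987369041
B = (4pi*10^-7) * 123200000000 / (4*pi * 385987369041) * 1e9
= 154817.685969 / 4850460331830.63 * 1e9
= 31.9181 nT

31.9181


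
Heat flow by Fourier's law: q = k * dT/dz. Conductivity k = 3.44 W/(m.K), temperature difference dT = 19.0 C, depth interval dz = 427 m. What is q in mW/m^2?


q = k * dT / dz * 1000
= 3.44 * 19.0 / 427 * 1000
= 0.153068 * 1000
= 153.0679 mW/m^2

153.0679


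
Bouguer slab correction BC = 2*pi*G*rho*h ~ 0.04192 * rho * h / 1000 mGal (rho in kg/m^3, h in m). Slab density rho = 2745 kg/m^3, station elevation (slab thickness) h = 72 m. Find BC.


BC = 0.04192 * rho * h / 1000
= 0.04192 * 2745 * 72 / 1000
= 8.2851 mGal

8.2851


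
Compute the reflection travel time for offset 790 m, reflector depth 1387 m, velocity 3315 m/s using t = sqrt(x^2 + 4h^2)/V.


x^2 + 4h^2 = 790^2 + 4*1387^2 = 624100 + 7695076 = 8319176
sqrt(8319176) = 2884.2982
t = 2884.2982 / 3315 = 0.8701 s

0.8701


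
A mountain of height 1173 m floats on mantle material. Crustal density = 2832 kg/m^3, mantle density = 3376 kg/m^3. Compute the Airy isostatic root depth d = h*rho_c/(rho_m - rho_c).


rho_m - rho_c = 3376 - 2832 = 544
d = 1173 * 2832 / 544
= 3321936 / 544
= 6106.5 m

6106.5


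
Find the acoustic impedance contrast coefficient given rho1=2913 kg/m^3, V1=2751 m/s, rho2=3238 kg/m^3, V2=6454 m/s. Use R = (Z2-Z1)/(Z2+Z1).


Z1 = 2913 * 2751 = 8013663
Z2 = 3238 * 6454 = 20898052
R = (20898052 - 8013663) / (20898052 + 8013663) = 12884389 / 28911715 = 0.4456

0.4456


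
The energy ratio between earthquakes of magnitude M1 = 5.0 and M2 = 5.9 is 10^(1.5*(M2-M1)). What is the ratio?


M2 - M1 = 5.9 - 5.0 = 0.9
1.5 * 0.9 = 1.35
ratio = 10^1.35 = 22.39

22.39


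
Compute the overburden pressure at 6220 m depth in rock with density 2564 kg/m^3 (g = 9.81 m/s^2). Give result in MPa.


P = rho * g * z / 1e6
= 2564 * 9.81 * 6220 / 1e6
= 156450664.8 / 1e6
= 156.4507 MPa

156.4507


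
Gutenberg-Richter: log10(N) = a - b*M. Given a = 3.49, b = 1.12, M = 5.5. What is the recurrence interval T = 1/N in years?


log10(N) = 3.49 - 1.12*5.5 = -2.67
N = 10^-2.67 = 0.002138
T = 1/N = 1/0.002138 = 467.7351 years

467.7351


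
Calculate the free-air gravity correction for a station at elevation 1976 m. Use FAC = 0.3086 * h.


FAC = 0.3086 * h
= 0.3086 * 1976
= 609.7936 mGal

609.7936


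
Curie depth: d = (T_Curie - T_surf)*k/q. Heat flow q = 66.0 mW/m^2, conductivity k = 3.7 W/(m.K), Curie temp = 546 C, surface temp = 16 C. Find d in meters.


T_Curie - T_surf = 546 - 16 = 530 C
Convert q to W/m^2: 66.0 mW/m^2 = 0.066 W/m^2
d = 530 * 3.7 / 0.066 = 29712.12 m

29712.12


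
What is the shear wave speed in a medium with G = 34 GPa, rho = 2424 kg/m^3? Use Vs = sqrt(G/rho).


Convert G to Pa: G = 34e9 Pa
Compute G/rho = 34e9 / 2424 = 14026402.6403
Vs = sqrt(14026402.6403) = 3745.18 m/s

3745.18


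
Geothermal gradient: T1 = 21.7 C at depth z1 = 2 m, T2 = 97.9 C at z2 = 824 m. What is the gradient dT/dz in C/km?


dT = 97.9 - 21.7 = 76.2 C
dz = 824 - 2 = 822 m
gradient = dT/dz * 1000 = 76.2/822 * 1000 = 92.7007 C/km

92.7007


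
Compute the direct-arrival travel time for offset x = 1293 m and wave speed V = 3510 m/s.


t = x / V
= 1293 / 3510
= 0.3684 s

0.3684


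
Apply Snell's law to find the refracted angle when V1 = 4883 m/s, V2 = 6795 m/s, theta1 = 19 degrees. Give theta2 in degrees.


sin(theta1) = sin(19 deg) = 0.325568
sin(theta2) = V2/V1 * sin(theta1) = 6795/4883 * 0.325568 = 0.453048
theta2 = arcsin(0.453048) = 26.9394 degrees

26.9394


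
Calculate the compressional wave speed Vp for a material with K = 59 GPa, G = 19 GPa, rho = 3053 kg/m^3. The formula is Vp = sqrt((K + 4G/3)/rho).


First compute the effective modulus:
K + 4G/3 = 59e9 + 4*19e9/3 = 84333333333.33 Pa
Then divide by density:
84333333333.33 / 3053 = 27623102.9588 Pa/(kg/m^3)
Take the square root:
Vp = sqrt(27623102.9588) = 5255.77 m/s

5255.77


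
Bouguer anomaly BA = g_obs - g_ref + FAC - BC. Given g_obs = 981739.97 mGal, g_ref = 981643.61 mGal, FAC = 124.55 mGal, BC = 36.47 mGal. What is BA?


BA = g_obs - g_ref + FAC - BC
= 981739.97 - 981643.61 + 124.55 - 36.47
= 184.44 mGal

184.44


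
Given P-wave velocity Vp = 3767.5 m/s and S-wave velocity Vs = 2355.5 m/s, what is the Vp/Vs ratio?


Vp/Vs = 3767.5 / 2355.5
= 1.5994

1.5994


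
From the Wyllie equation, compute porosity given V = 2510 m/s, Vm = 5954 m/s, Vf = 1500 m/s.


1/V - 1/Vm = 1/2510 - 1/5954 = 0.00023045
1/Vf - 1/Vm = 1/1500 - 1/5954 = 0.00049871
phi = 0.00023045 / 0.00049871 = 0.4621

0.4621


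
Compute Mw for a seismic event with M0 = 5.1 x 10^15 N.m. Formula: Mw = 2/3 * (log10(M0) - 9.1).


log10(M0) = log10(5.1 x 10^15) = 15.7076
Mw = 2/3 * (15.7076 - 9.1)
= 2/3 * 6.6076
= 4.41

4.41


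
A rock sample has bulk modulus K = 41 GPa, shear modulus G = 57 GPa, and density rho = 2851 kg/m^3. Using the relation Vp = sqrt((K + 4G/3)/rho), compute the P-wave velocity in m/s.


First compute the effective modulus:
K + 4G/3 = 41e9 + 4*57e9/3 = 117000000000.0 Pa
Then divide by density:
117000000000.0 / 2851 = 41038232.1992 Pa/(kg/m^3)
Take the square root:
Vp = sqrt(41038232.1992) = 6406.11 m/s

6406.11


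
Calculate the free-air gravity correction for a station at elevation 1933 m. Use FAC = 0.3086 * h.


FAC = 0.3086 * h
= 0.3086 * 1933
= 596.5238 mGal

596.5238


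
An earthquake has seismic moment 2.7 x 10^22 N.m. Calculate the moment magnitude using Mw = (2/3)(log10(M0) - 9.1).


log10(M0) = log10(2.7 x 10^22) = 22.4314
Mw = 2/3 * (22.4314 - 9.1)
= 2/3 * 13.3314
= 8.89

8.89


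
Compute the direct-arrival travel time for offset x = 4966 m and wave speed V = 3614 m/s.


t = x / V
= 4966 / 3614
= 1.3741 s

1.3741


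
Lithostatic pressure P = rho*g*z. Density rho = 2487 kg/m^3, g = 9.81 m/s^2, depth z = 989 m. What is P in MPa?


P = rho * g * z / 1e6
= 2487 * 9.81 * 989 / 1e6
= 24129097.83 / 1e6
= 24.1291 MPa

24.1291


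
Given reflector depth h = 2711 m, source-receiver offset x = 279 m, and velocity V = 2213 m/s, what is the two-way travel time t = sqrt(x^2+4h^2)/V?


x^2 + 4h^2 = 279^2 + 4*2711^2 = 77841 + 29398084 = 29475925
sqrt(29475925) = 5429.1735
t = 5429.1735 / 2213 = 2.4533 s

2.4533


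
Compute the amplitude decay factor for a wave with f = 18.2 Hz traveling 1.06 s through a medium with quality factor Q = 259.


pi*f*t/Q = pi*18.2*1.06/259 = 0.234006
A/A0 = exp(-0.234006) = 0.791357

0.791357


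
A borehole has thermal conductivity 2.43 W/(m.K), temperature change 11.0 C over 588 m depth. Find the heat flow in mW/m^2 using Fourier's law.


q = k * dT / dz * 1000
= 2.43 * 11.0 / 588 * 1000
= 0.045459 * 1000
= 45.4592 mW/m^2

45.4592


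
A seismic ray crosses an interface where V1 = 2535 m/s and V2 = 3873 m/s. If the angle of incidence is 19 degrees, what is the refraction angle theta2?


sin(theta1) = sin(19 deg) = 0.325568
sin(theta2) = V2/V1 * sin(theta1) = 3873/2535 * 0.325568 = 0.497406
theta2 = arcsin(0.497406) = 29.8286 degrees

29.8286


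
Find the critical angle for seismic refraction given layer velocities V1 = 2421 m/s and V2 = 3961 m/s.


V1/V2 = 2421/3961 = 0.611209
theta_c = arcsin(0.611209) = 37.677 degrees

37.677


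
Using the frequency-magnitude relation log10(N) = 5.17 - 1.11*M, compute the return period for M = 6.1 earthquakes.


log10(N) = 5.17 - 1.11*6.1 = -1.601
N = 10^-1.601 = 0.025061
T = 1/N = 1/0.025061 = 39.9025 years

39.9025


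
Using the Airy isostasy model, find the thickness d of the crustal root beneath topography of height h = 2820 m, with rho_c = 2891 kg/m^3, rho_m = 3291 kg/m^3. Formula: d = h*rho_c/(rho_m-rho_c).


rho_m - rho_c = 3291 - 2891 = 400
d = 2820 * 2891 / 400
= 8152620 / 400
= 20381.55 m

20381.55


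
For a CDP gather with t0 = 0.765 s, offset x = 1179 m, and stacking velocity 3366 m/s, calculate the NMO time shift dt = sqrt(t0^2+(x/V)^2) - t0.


x/Vnmo = 1179/3366 = 0.350267
(x/Vnmo)^2 = 0.122687
t0^2 = 0.585225
sqrt(0.585225 + 0.122687) = 0.841375
dt = 0.841375 - 0.765 = 0.076375

0.076375


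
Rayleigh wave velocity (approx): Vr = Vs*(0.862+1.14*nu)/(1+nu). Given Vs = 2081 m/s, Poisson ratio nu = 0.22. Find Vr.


Numerator factor = 0.862 + 1.14*0.22 = 1.1128
Denominator = 1 + 0.22 = 1.22
Vr = 2081 * 1.1128 / 1.22 = 1898.14 m/s

1898.14


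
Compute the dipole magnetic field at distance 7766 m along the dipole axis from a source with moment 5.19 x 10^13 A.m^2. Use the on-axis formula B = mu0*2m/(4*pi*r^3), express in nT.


m = 5.19 x 10^13 = 51900000000000 A.m^2
2m = 103800000000000 A.m^2
r^3 = 7766^3 = 468373331096
B = (4pi*10^-7) * 103800000000000 / (4*pi * 468373331096) * 1e9
= 130438926.977048 / 5885752864434.29 * 1e9
= 22161.8083 nT

22161.8083


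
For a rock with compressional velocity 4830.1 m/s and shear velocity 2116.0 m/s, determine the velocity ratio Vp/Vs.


Vp/Vs = 4830.1 / 2116.0
= 2.2827

2.2827


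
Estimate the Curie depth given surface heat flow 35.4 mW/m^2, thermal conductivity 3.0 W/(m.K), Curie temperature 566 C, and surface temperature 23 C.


T_Curie - T_surf = 566 - 23 = 543 C
Convert q to W/m^2: 35.4 mW/m^2 = 0.0354 W/m^2
d = 543 * 3.0 / 0.0354 = 46016.95 m

46016.95


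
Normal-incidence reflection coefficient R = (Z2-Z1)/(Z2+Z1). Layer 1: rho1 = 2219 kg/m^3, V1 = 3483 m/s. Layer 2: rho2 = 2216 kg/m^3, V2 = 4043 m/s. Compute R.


Z1 = 2219 * 3483 = 7728777
Z2 = 2216 * 4043 = 8959288
R = (8959288 - 7728777) / (8959288 + 7728777) = 1230511 / 16688065 = 0.0737

0.0737


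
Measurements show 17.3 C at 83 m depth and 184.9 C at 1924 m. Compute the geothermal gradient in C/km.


dT = 184.9 - 17.3 = 167.6 C
dz = 1924 - 83 = 1841 m
gradient = dT/dz * 1000 = 167.6/1841 * 1000 = 91.0375 C/km

91.0375


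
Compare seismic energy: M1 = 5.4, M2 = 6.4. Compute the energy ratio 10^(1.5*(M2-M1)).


M2 - M1 = 6.4 - 5.4 = 1.0
1.5 * 1.0 = 1.5
ratio = 10^1.5 = 31.62

31.62


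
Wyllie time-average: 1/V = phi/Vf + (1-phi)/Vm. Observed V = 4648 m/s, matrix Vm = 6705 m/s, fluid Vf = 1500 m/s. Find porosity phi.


1/V - 1/Vm = 1/4648 - 1/6705 = 6.6e-05
1/Vf - 1/Vm = 1/1500 - 1/6705 = 0.00051752
phi = 6.6e-05 / 0.00051752 = 0.1275

0.1275


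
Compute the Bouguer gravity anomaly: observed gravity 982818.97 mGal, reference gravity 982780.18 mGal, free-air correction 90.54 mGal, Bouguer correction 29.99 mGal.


BA = g_obs - g_ref + FAC - BC
= 982818.97 - 982780.18 + 90.54 - 29.99
= 99.34 mGal

99.34


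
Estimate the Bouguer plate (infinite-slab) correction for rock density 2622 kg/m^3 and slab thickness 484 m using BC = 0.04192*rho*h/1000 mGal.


BC = 0.04192 * rho * h / 1000
= 0.04192 * 2622 * 484 / 1000
= 53.1985 mGal

53.1985


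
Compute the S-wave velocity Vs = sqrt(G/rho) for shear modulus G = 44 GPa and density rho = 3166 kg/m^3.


Convert G to Pa: G = 44e9 Pa
Compute G/rho = 44e9 / 3166 = 13897662.6658
Vs = sqrt(13897662.6658) = 3727.96 m/s

3727.96


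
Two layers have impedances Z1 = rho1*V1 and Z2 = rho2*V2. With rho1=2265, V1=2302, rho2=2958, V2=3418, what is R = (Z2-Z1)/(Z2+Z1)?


Z1 = 2265 * 2302 = 5214030
Z2 = 2958 * 3418 = 10110444
R = (10110444 - 5214030) / (10110444 + 5214030) = 4896414 / 15324474 = 0.3195

0.3195


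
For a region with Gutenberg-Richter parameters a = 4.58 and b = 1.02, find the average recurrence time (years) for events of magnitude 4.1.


log10(N) = 4.58 - 1.02*4.1 = 0.398
N = 10^0.398 = 2.500345
T = 1/N = 1/2.500345 = 0.3999 years

0.3999


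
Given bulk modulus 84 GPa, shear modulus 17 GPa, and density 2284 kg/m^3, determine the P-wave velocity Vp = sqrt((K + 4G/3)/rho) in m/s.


First compute the effective modulus:
K + 4G/3 = 84e9 + 4*17e9/3 = 106666666666.67 Pa
Then divide by density:
106666666666.67 / 2284 = 46701692.9364 Pa/(kg/m^3)
Take the square root:
Vp = sqrt(46701692.9364) = 6833.86 m/s

6833.86


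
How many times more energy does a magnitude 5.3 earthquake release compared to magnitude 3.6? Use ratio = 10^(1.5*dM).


M2 - M1 = 5.3 - 3.6 = 1.7
1.5 * 1.7 = 2.55
ratio = 10^2.55 = 354.81

354.81


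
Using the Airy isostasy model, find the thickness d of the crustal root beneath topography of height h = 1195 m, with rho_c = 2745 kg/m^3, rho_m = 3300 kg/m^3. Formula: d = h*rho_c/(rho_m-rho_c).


rho_m - rho_c = 3300 - 2745 = 555
d = 1195 * 2745 / 555
= 3280275 / 555
= 5910.41 m

5910.41


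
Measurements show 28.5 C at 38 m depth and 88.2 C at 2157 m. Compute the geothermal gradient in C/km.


dT = 88.2 - 28.5 = 59.7 C
dz = 2157 - 38 = 2119 m
gradient = dT/dz * 1000 = 59.7/2119 * 1000 = 28.1737 C/km

28.1737


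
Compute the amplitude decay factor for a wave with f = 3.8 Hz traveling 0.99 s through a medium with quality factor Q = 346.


pi*f*t/Q = pi*3.8*0.99/346 = 0.034158
A/A0 = exp(-0.034158) = 0.966419

0.966419


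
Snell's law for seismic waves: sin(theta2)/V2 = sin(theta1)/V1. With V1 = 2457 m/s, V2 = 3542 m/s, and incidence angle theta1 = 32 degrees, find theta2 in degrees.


sin(theta1) = sin(32 deg) = 0.529919
sin(theta2) = V2/V1 * sin(theta1) = 3542/2457 * 0.529919 = 0.763929
theta2 = arcsin(0.763929) = 49.8118 degrees

49.8118


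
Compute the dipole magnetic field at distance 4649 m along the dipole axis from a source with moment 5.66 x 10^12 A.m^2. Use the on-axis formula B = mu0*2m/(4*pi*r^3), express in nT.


m = 5.66 x 10^12 = 5660000000000 A.m^2
2m = 11320000000000 A.m^2
r^3 = 4649^3 = 100479771449
B = (4pi*10^-7) * 11320000000000 / (4*pi * 100479771449) * 1e9
= 14225131.535455 / 1262666047274.24 * 1e9
= 11265.9492 nT

11265.9492


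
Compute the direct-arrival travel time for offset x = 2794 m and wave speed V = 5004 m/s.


t = x / V
= 2794 / 5004
= 0.5584 s

0.5584


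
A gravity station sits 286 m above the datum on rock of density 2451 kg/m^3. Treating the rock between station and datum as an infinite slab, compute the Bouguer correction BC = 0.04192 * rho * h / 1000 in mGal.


BC = 0.04192 * rho * h / 1000
= 0.04192 * 2451 * 286 / 1000
= 29.3853 mGal

29.3853


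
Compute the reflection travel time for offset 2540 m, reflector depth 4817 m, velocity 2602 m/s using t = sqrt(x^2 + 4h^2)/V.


x^2 + 4h^2 = 2540^2 + 4*4817^2 = 6451600 + 92813956 = 99265556
sqrt(99265556) = 9963.2101
t = 9963.2101 / 2602 = 3.8291 s

3.8291


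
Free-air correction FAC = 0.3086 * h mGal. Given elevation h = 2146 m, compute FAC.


FAC = 0.3086 * h
= 0.3086 * 2146
= 662.2556 mGal

662.2556


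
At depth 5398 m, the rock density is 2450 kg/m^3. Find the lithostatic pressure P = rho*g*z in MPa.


P = rho * g * z / 1e6
= 2450 * 9.81 * 5398 / 1e6
= 129738231.0 / 1e6
= 129.7382 MPa

129.7382


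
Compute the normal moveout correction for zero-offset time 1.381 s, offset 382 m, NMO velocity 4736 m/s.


x/Vnmo = 382/4736 = 0.080659
(x/Vnmo)^2 = 0.006506
t0^2 = 1.907161
sqrt(1.907161 + 0.006506) = 1.383353
dt = 1.383353 - 1.381 = 0.002353

0.002353


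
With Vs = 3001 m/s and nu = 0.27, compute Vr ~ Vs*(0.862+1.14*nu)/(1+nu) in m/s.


Numerator factor = 0.862 + 1.14*0.27 = 1.1698
Denominator = 1 + 0.27 = 1.27
Vr = 3001 * 1.1698 / 1.27 = 2764.23 m/s

2764.23


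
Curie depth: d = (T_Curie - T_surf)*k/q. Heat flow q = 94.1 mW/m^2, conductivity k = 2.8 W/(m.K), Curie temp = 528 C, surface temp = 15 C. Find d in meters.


T_Curie - T_surf = 528 - 15 = 513 C
Convert q to W/m^2: 94.1 mW/m^2 = 0.0941 W/m^2
d = 513 * 2.8 / 0.0941 = 15264.61 m

15264.61


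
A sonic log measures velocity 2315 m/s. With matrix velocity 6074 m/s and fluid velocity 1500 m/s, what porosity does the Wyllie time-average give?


1/V - 1/Vm = 1/2315 - 1/6074 = 0.00026733
1/Vf - 1/Vm = 1/1500 - 1/6074 = 0.00050203
phi = 0.00026733 / 0.00050203 = 0.5325

0.5325


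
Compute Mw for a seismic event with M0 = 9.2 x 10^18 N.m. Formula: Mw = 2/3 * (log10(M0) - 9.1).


log10(M0) = log10(9.2 x 10^18) = 18.9638
Mw = 2/3 * (18.9638 - 9.1)
= 2/3 * 9.8638
= 6.58

6.58


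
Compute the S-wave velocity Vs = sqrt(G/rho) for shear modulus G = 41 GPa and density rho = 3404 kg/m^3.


Convert G to Pa: G = 41e9 Pa
Compute G/rho = 41e9 / 3404 = 12044653.349
Vs = sqrt(12044653.349) = 3470.54 m/s

3470.54


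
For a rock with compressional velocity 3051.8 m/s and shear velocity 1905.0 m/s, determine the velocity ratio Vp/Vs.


Vp/Vs = 3051.8 / 1905.0
= 1.602

1.602


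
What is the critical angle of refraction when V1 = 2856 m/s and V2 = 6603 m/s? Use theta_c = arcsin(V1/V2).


V1/V2 = 2856/6603 = 0.432531
theta_c = arcsin(0.432531) = 25.6283 degrees

25.6283


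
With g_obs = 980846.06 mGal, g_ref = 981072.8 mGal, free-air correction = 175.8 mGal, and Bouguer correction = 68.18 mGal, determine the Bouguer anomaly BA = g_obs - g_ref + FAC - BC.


BA = g_obs - g_ref + FAC - BC
= 980846.06 - 981072.8 + 175.8 - 68.18
= -119.12 mGal

-119.12


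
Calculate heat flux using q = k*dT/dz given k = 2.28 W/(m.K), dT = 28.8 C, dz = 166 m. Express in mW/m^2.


q = k * dT / dz * 1000
= 2.28 * 28.8 / 166 * 1000
= 0.395566 * 1000
= 395.5663 mW/m^2

395.5663


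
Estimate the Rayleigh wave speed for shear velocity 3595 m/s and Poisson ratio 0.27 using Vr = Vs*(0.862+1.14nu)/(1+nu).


Numerator factor = 0.862 + 1.14*0.27 = 1.1698
Denominator = 1 + 0.27 = 1.27
Vr = 3595 * 1.1698 / 1.27 = 3311.36 m/s

3311.36


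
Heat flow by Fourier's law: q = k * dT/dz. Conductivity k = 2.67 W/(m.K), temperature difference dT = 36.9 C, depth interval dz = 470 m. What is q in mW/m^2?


q = k * dT / dz * 1000
= 2.67 * 36.9 / 470 * 1000
= 0.209623 * 1000
= 209.6234 mW/m^2

209.6234


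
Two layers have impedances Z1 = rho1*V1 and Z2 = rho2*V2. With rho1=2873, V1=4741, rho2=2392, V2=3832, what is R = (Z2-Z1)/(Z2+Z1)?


Z1 = 2873 * 4741 = 13620893
Z2 = 2392 * 3832 = 9166144
R = (9166144 - 13620893) / (9166144 + 13620893) = -4454749 / 22787037 = -0.1955

-0.1955


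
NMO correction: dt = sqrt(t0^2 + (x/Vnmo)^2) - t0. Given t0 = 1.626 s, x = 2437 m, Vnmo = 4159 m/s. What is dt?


x/Vnmo = 2437/4159 = 0.585958
(x/Vnmo)^2 = 0.343347
t0^2 = 2.643876
sqrt(2.643876 + 0.343347) = 1.728358
dt = 1.728358 - 1.626 = 0.102358

0.102358


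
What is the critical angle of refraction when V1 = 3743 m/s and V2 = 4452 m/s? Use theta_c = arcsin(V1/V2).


V1/V2 = 3743/4452 = 0.840746
theta_c = arcsin(0.840746) = 57.219 degrees

57.219


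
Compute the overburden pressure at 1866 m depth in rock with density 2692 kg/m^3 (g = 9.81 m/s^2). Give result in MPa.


P = rho * g * z / 1e6
= 2692 * 9.81 * 1866 / 1e6
= 49278298.32 / 1e6
= 49.2783 MPa

49.2783


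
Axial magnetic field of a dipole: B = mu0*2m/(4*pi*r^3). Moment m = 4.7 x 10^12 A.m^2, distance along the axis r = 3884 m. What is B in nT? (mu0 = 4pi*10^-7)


m = 4.7 x 10^12 = 4700000000000 A.m^2
2m = 9400000000000 A.m^2
r^3 = 3884^3 = 58591911104
B = (4pi*10^-7) * 9400000000000 / (4*pi * 58591911104) * 1e9
= 11812388.377498 / 736287669936.45 * 1e9
= 16043.1702 nT

16043.1702


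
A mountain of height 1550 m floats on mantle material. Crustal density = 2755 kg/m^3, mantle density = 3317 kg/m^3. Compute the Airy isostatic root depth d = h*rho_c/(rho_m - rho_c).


rho_m - rho_c = 3317 - 2755 = 562
d = 1550 * 2755 / 562
= 4270250 / 562
= 7598.31 m

7598.31


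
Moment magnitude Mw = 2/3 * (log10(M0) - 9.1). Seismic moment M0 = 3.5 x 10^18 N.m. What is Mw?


log10(M0) = log10(3.5 x 10^18) = 18.5441
Mw = 2/3 * (18.5441 - 9.1)
= 2/3 * 9.4441
= 6.3

6.3


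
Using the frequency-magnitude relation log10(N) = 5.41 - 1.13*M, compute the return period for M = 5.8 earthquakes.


log10(N) = 5.41 - 1.13*5.8 = -1.144
N = 10^-1.144 = 0.071779
T = 1/N = 1/0.071779 = 13.9316 years

13.9316


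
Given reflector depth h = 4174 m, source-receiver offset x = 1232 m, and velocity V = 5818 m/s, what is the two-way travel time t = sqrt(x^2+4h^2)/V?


x^2 + 4h^2 = 1232^2 + 4*4174^2 = 1517824 + 69689104 = 71206928
sqrt(71206928) = 8438.4198
t = 8438.4198 / 5818 = 1.4504 s

1.4504


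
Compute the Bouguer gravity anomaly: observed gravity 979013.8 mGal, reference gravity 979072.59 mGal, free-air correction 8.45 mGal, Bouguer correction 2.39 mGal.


BA = g_obs - g_ref + FAC - BC
= 979013.8 - 979072.59 + 8.45 - 2.39
= -52.73 mGal

-52.73


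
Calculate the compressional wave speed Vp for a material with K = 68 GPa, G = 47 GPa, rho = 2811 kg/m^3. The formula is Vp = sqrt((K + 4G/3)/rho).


First compute the effective modulus:
K + 4G/3 = 68e9 + 4*47e9/3 = 130666666666.67 Pa
Then divide by density:
130666666666.67 / 2811 = 46484050.753 Pa/(kg/m^3)
Take the square root:
Vp = sqrt(46484050.753) = 6817.92 m/s

6817.92


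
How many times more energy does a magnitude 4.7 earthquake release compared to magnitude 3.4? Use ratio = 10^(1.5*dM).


M2 - M1 = 4.7 - 3.4 = 1.3
1.5 * 1.3 = 1.95
ratio = 10^1.95 = 89.13

89.13


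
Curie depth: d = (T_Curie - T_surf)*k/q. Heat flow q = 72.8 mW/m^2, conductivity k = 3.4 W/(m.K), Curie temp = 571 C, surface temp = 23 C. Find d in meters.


T_Curie - T_surf = 571 - 23 = 548 C
Convert q to W/m^2: 72.8 mW/m^2 = 0.0728 W/m^2
d = 548 * 3.4 / 0.0728 = 25593.41 m

25593.41


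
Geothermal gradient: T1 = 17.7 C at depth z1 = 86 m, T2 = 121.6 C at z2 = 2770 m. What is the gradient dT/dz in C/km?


dT = 121.6 - 17.7 = 103.9 C
dz = 2770 - 86 = 2684 m
gradient = dT/dz * 1000 = 103.9/2684 * 1000 = 38.7109 C/km

38.7109


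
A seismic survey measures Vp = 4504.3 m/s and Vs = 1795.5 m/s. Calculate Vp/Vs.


Vp/Vs = 4504.3 / 1795.5
= 2.5087

2.5087


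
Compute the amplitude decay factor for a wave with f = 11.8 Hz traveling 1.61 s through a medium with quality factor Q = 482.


pi*f*t/Q = pi*11.8*1.61/482 = 0.123826
A/A0 = exp(-0.123826) = 0.883534

0.883534


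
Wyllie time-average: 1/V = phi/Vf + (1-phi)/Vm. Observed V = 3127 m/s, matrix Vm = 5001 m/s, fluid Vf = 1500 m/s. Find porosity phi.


1/V - 1/Vm = 1/3127 - 1/5001 = 0.00011984
1/Vf - 1/Vm = 1/1500 - 1/5001 = 0.00046671
phi = 0.00011984 / 0.00046671 = 0.2568

0.2568


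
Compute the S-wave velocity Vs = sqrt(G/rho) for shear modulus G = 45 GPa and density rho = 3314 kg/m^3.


Convert G to Pa: G = 45e9 Pa
Compute G/rho = 45e9 / 3314 = 13578756.7894
Vs = sqrt(13578756.7894) = 3684.94 m/s

3684.94


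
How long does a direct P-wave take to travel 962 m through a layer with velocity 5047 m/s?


t = x / V
= 962 / 5047
= 0.1906 s

0.1906


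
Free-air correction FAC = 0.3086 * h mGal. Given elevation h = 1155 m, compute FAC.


FAC = 0.3086 * h
= 0.3086 * 1155
= 356.433 mGal

356.433


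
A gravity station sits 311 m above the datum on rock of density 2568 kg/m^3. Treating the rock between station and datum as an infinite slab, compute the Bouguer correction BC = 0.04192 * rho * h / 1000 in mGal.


BC = 0.04192 * rho * h / 1000
= 0.04192 * 2568 * 311 / 1000
= 33.4793 mGal

33.4793


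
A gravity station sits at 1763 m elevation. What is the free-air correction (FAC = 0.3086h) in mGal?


FAC = 0.3086 * h
= 0.3086 * 1763
= 544.0618 mGal

544.0618


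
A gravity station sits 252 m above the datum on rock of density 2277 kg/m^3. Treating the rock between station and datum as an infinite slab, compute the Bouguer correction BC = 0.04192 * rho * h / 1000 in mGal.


BC = 0.04192 * rho * h / 1000
= 0.04192 * 2277 * 252 / 1000
= 24.0539 mGal

24.0539


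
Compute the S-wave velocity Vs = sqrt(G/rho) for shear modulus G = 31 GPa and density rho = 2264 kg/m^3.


Convert G to Pa: G = 31e9 Pa
Compute G/rho = 31e9 / 2264 = 13692579.5053
Vs = sqrt(13692579.5053) = 3700.35 m/s

3700.35


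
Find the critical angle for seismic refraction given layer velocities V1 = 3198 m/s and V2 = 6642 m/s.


V1/V2 = 3198/6642 = 0.481481
theta_c = arcsin(0.481481) = 28.7822 degrees

28.7822


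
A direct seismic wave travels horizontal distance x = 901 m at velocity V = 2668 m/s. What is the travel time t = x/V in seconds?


t = x / V
= 901 / 2668
= 0.3377 s

0.3377


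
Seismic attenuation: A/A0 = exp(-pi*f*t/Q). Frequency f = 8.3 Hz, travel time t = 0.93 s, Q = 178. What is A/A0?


pi*f*t/Q = pi*8.3*0.93/178 = 0.136236
A/A0 = exp(-0.136236) = 0.872637

0.872637


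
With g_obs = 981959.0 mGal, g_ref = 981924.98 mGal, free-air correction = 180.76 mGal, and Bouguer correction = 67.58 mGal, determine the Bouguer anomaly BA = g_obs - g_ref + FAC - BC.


BA = g_obs - g_ref + FAC - BC
= 981959.0 - 981924.98 + 180.76 - 67.58
= 147.2 mGal

147.2


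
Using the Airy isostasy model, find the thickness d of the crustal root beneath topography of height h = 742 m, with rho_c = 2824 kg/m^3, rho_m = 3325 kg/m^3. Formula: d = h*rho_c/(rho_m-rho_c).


rho_m - rho_c = 3325 - 2824 = 501
d = 742 * 2824 / 501
= 2095408 / 501
= 4182.45 m

4182.45


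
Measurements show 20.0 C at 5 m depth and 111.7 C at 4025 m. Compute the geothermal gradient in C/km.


dT = 111.7 - 20.0 = 91.7 C
dz = 4025 - 5 = 4020 m
gradient = dT/dz * 1000 = 91.7/4020 * 1000 = 22.8109 C/km

22.8109
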